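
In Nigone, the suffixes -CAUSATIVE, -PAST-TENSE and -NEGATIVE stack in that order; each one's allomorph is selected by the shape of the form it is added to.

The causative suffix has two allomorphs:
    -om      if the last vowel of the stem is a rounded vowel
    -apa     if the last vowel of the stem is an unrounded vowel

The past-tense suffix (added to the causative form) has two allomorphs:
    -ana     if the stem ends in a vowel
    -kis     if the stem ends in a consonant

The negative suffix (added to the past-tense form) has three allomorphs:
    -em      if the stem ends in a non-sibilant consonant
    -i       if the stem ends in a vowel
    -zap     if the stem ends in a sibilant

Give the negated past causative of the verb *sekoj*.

sekojomkiszap

Since the last vowel of *sekoj* is /o/ (a rounded vowel), it takes -om, giving *sekojom*.
The causative form *sekojom* — final sound /m/ (a consonant) → -kis → *sekojomkis*.
The final sound of the past-tense form *sekojomkis* is /s/, which is a sibilant, so the negative suffix is -zap, giving *sekojomkiszap*.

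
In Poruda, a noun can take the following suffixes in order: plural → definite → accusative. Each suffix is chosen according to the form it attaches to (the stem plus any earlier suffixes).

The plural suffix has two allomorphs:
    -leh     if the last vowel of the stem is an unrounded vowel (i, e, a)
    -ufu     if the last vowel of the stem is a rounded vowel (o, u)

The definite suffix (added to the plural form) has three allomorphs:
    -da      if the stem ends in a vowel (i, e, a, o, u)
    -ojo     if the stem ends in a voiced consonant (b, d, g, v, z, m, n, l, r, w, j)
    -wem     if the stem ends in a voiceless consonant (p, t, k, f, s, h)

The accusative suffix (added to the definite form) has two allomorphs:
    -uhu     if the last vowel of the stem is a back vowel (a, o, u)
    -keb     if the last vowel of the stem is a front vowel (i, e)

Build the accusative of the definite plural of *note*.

Since the last vowel of *note* is /e/ (an unrounded vowel), it takes -leh, giving *noteleh*.
The plural form *noteleh*: final sound = /h/, a voiceless consonant → -wem → *notelehwem*.
Since the last vowel of the definite form *notelehwem* is /e/ (a front vowel), it takes -keb, giving *notelehwemkeb*.

notelehwemkeb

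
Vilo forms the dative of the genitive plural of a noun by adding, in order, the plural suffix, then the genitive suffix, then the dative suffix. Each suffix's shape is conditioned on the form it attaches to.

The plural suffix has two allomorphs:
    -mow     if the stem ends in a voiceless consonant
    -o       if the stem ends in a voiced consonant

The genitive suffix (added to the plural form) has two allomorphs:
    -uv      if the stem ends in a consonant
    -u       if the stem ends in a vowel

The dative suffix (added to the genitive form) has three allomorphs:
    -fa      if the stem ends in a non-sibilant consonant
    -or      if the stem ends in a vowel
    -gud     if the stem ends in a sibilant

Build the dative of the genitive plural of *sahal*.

*sahal* — final consonant /l/ (voiced) → -o → *sahalo*.
The plural form *sahalo*: final sound = /o/, a vowel → -u → *sahalou*.
Since the final sound of the genitive form *sahalou* is /u/ (a vowel), it takes -or, giving *sahalouor*.

sahalouor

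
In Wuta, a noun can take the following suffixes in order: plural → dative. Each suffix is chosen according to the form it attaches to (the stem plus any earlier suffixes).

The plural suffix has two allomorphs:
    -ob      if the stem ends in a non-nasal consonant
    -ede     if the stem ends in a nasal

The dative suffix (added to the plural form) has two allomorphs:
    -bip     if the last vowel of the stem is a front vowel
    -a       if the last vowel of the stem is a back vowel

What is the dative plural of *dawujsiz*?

dawujsizoba

*dawujsiz* — final consonant /z/ (non-nasal) → -ob → *dawujsizob*.
Since the last vowel of the plural form *dawujsizob* is /o/ (a back vowel), it takes -a, giving *dawujsizoba*.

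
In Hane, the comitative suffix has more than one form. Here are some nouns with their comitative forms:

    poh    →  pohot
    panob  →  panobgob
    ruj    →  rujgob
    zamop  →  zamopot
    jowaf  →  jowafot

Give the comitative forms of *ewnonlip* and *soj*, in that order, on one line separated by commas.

ewnonlipot, sojgob

Looking at the final consonant of each stem: -ot when the stem ends in a voiceless consonant (*poh*, *zamop*, *jowaf*); -gob when the stem ends in a voiced consonant (*panob*, *ruj*).
*ewnonlip* — final consonant /p/ (voiceless) → -ot → *ewnonlipot*.
*soj* — final consonant /j/ (voiced) → -gob → *sojgob*.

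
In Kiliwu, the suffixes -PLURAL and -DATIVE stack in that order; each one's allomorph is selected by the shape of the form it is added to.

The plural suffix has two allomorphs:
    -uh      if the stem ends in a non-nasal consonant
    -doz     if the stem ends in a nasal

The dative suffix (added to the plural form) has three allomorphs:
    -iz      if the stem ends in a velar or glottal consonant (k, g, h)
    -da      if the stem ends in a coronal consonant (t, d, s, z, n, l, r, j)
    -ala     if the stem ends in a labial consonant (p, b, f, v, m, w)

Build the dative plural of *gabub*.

*gabub*: final consonant = /b/, non-nasal → -uh → *gabubuh*.
The plural form *gabubuh* — final consonant /h/ (velar/glottal) → -iz → *gabubuhiz*.

gabubuhiz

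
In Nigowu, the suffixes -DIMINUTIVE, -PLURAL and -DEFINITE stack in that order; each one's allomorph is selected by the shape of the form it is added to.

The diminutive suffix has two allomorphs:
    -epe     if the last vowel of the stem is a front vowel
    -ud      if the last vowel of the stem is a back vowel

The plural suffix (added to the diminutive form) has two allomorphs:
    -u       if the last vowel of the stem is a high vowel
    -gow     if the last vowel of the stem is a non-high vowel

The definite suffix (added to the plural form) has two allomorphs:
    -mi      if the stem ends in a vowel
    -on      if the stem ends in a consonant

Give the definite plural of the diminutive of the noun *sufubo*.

sufuboudumi

*sufubo*: last vowel = /o/, a back vowel → -ud → *sufuboud*.
The diminutive form *sufuboud* — last vowel /u/ (a high vowel) → -u → *sufuboudu*.
The plural form *sufuboudu* — final sound /u/ (a vowel) → -mi → *sufuboudumi*.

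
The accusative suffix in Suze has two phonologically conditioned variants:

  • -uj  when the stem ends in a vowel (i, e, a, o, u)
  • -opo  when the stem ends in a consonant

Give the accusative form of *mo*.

*mo* — final sound /o/ (a vowel) → -uj → *mouj*.

mouj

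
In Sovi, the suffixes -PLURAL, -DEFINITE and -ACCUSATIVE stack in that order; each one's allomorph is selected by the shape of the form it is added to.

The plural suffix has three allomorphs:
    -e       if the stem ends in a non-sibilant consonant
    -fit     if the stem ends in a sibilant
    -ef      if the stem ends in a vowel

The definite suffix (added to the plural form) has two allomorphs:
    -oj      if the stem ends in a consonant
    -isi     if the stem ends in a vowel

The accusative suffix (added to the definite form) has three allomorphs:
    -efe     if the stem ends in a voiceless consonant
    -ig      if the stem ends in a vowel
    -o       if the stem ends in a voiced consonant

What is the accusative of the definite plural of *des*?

The final sound of *des* is /s/, which is a sibilant, so the plural suffix is -fit, giving *desfit*.
Since the final sound of the plural form *desfit* is /t/ (a consonant), it takes -oj, giving *desfitoj*.
The final sound of the definite form *desfitoj* is /j/, which is a voiced consonant, so the accusative suffix is -o, giving *desfitojo*.

desfitojo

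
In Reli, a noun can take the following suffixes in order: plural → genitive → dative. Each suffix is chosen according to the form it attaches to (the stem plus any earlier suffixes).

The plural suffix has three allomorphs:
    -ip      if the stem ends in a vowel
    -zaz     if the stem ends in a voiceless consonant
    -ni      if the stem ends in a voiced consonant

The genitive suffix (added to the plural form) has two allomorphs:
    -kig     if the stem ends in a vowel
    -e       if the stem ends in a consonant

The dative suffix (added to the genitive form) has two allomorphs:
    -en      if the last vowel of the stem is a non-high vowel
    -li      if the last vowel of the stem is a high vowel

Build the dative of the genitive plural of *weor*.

Since the final sound of *weor* is /r/ (a voiced consonant), it takes -ni, giving *weorni*.
Since the final sound of the plural form *weorni* is /i/ (a vowel), it takes -kig, giving *weornikig*.
The genitive form *weornikig*: last vowel = /i/, a high vowel → -li → *weornikigli*.

weornikigli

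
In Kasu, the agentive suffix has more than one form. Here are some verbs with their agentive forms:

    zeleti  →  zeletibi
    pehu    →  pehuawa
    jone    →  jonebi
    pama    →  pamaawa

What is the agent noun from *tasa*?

The alternation tracks the last vowel of the stem — -bi when the last vowel of the stem is a front vowel (*zeleti*, *jone*); -awa when the last vowel of the stem is a back vowel (*pehu*, *pama*).
Since the last vowel of *tasa* is /a/ (a back vowel), it takes -awa, giving *tasaawa*.

tasaawa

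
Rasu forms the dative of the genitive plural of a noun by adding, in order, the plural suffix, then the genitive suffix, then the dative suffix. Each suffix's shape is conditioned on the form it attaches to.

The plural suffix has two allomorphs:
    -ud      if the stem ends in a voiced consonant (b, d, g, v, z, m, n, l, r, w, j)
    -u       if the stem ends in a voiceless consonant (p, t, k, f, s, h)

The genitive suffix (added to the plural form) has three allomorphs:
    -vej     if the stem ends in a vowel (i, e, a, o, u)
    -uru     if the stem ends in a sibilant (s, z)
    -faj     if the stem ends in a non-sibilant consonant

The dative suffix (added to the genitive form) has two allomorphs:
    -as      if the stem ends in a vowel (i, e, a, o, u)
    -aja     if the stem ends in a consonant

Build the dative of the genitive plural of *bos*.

*bos*: final consonant = /s/, voiceless → -u → *bosu*.
The plural form *bosu* — final sound /u/ (a vowel) → -vej → *bosuvej*.
The genitive form *bosuvej* — final sound /j/ (a consonant) → -aja → *bosuvejaja*.

bosuvejaja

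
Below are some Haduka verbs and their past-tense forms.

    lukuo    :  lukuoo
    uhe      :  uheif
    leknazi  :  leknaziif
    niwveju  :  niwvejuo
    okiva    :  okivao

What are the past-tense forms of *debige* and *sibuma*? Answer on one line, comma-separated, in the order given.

debigeif, sibumao

The alternation tracks the last vowel of the stem — -if when the last vowel of the stem is a front vowel (*uhe*, *leknazi*); -o when the last vowel of the stem is a back vowel (*lukuo*, *niwveju*, *okiva*).
The last vowel of *debige* is /e/, which is a front vowel, so the suffix is -if, giving *debigeif*.
*sibuma* — last vowel /a/ (a back vowel) → -o → *sibumao*.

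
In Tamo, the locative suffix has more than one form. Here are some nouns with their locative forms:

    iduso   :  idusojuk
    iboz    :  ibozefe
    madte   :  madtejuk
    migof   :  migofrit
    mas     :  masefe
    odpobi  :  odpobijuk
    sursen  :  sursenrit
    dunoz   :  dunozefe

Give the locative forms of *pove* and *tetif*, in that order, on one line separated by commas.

povejuk, tetifrit

Looking at the final sound of each stem: -efe when the stem ends in a sibilant (*iboz*, *mas*, *dunoz*); -rit when the stem ends in a non-sibilant consonant (*migof*, *sursen*); -juk when the stem ends in a vowel (*iduso*, *madte*, *odpobi*).
*pove*: final sound = /e/, a vowel → -juk → *povejuk*.
Since the final sound of *tetif* is /f/ (a non-sibilant consonant), it takes -rit, giving *tetifrit*.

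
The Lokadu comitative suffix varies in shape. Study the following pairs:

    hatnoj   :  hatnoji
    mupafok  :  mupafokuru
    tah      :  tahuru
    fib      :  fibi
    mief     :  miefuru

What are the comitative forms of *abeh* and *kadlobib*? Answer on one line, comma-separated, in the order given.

The suffix is conditioned by the final consonant: -uru when the stem ends in a voiceless consonant (*mupafok*, *tah*, *mief*); -i when the stem ends in a voiced consonant (*hatnoj*, *fib*).
*abeh*: final consonant = /h/, voiceless → -uru → *abehuru*.
*kadlobib* — final consonant /b/ (voiced) → -i → *kadlobibi*.

abehuru, kadlobibi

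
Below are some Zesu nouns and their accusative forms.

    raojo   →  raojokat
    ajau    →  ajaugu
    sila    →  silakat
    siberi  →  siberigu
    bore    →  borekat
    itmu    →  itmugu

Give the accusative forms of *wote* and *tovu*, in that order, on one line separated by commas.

wotekat, tovugu

The alternation tracks the last vowel of the stem — -gu when the last vowel of the stem is a high vowel (*ajau*, *siberi*, *itmu*); -kat when the last vowel of the stem is a non-high vowel (*raojo*, *sila*, *bore*).
Since the last vowel of *wote* is /e/ (a non-high vowel), it takes -kat, giving *wotekat*.
The last vowel of *tovu* is /u/, which is a high vowel, so the suffix is -gu, giving *tovugu*.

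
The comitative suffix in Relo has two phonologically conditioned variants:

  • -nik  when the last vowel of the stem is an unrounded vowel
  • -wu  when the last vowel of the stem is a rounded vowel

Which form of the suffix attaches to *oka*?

*oka*: last vowel = /a/, an unrounded vowel → -nik.

-nik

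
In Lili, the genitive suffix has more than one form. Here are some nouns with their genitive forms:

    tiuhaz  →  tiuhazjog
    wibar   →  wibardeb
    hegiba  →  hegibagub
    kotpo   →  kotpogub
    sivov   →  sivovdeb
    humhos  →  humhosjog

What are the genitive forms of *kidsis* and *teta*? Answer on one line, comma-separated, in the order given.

The alternation tracks the final sound of the stem — -jog when the stem ends in a sibilant (*tiuhaz*, *humhos*); -deb when the stem ends in a non-sibilant consonant (*wibar*, *sivov*); -gub when the stem ends in a vowel (*hegiba*, *kotpo*).
*kidsis*: final sound = /s/, a sibilant → -jog → *kidsisjog*.
*teta*: final sound = /a/, a vowel → -gub → *tetagub*.

kidsisjog, tetagub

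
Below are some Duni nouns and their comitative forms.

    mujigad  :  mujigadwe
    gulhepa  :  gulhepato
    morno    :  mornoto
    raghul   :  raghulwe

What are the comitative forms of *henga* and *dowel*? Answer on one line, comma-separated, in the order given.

hengato, dowelwe

Looking at the final sound of each stem: -we when the stem ends in a consonant (*mujigad*, *raghul*); -to when the stem ends in a vowel (*gulhepa*, *morno*).
Since the final sound of *henga* is /a/ (a vowel), it takes -to, giving *hengato*.
*dowel*: final sound = /l/, a consonant → -we → *dowelwe*.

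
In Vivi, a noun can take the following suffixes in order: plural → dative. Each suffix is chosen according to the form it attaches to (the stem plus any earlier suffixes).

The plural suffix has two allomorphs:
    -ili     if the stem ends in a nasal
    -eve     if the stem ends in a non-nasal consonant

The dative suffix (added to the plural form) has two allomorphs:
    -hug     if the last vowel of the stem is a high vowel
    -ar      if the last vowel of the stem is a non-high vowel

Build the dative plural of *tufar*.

*tufar*: final consonant = /r/, non-nasal → -eve → *tufareve*.
The plural form *tufareve*: last vowel = /e/, a non-high vowel → -ar → *tufarevear*.

tufarevear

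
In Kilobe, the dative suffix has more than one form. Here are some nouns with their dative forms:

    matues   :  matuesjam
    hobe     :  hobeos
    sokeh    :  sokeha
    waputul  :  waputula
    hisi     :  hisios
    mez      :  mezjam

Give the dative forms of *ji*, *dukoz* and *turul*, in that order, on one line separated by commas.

jios, dukozjam, turula

The suffix is conditioned by the final sound: -jam when the stem ends in a sibilant (*matues*, *mez*); -a when the stem ends in a non-sibilant consonant (*sokeh*, *waputul*); -os when the stem ends in a vowel (*hobe*, *hisi*).
*ji* — final sound /i/ (a vowel) → -os → *jios*.
*dukoz* — final sound /z/ (a sibilant) → -jam → *dukozjam*.
*turul* — final sound /l/ (a non-sibilant consonant) → -a → *turula*.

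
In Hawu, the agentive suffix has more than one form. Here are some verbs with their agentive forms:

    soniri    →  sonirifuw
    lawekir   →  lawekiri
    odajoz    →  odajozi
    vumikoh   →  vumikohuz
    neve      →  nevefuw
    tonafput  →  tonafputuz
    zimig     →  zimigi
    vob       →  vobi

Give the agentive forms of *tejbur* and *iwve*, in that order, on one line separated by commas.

tejburi, iwvefuw

The alternation tracks the final sound of the stem — -uz when the stem ends in a voiceless consonant (*vumikoh*, *tonafput*); -i when the stem ends in a voiced consonant (*lawekir*, *odajoz*, *zimig*, *vob*); -fuw when the stem ends in a vowel (*soniri*, *neve*).
Since the final sound of *tejbur* is /r/ (a voiced consonant), it takes -i, giving *tejburi*.
Since the final sound of *iwve* is /e/ (a vowel), it takes -fuw, giving *iwvefuw*.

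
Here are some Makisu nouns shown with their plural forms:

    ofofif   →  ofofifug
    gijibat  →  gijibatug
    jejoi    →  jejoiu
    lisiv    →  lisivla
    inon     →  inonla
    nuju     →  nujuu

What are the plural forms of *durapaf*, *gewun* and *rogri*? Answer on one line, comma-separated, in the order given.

The suffix is conditioned by the final sound: -ug when the stem ends in a voiceless consonant (*ofofif*, *gijibat*); -la when the stem ends in a voiced consonant (*lisiv*, *inon*); -u when the stem ends in a vowel (*jejoi*, *nuju*).
*durapaf* — final sound /f/ (a voiceless consonant) → -ug → *durapafug*.
*gewun* — final sound /n/ (a voiced consonant) → -la → *gewunla*.
The final sound of *rogri* is /i/, which is a vowel, so the suffix is -u, giving *rogriu*.

durapafug, gewunla, rogriu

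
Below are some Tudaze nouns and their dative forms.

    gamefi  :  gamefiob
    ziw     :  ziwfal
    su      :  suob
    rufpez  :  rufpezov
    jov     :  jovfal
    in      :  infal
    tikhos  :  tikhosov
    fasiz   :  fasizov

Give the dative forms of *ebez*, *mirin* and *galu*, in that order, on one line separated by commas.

The pattern is sibilance of the final sound: -ov when the stem ends in a sibilant (*rufpez*, *tikhos*, *fasiz*); -fal when the stem ends in a non-sibilant consonant (*ziw*, *jov*, *in*); -ob when the stem ends in a vowel (*gamefi*, *su*).
*ebez* — final sound /z/ (a sibilant) → -ov → *ebezov*.
*mirin*: final sound = /n/, a non-sibilant consonant → -fal → *mirinfal*.
The final sound of *galu* is /u/, which is a vowel, so the suffix is -ob, giving *galuob*.

ebezov, mirinfal, galuob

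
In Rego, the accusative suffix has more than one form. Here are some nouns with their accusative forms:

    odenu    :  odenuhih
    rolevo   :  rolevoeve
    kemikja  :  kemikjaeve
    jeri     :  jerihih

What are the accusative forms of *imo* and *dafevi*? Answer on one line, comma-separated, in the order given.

imoeve, dafevihih

The pattern is height harmony: -hih when the last vowel of the stem is a high vowel (*odenu*, *jeri*); -eve when the last vowel of the stem is a non-high vowel (*rolevo*, *kemikja*).
Since the last vowel of *imo* is /o/ (a non-high vowel), it takes -eve, giving *imoeve*.
The last vowel of *dafevi* is /i/, which is a high vowel, so the suffix is -hih, giving *dafevihih*.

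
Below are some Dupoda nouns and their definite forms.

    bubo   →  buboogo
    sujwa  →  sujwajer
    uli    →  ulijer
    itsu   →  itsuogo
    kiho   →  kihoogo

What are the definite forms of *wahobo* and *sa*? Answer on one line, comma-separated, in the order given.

wahoboogo, sajer

The alternation tracks the last vowel of the stem — -ogo when the last vowel of the stem is a rounded vowel (*bubo*, *itsu*, *kiho*); -jer when the last vowel of the stem is an unrounded vowel (*sujwa*, *uli*).
*wahobo* — last vowel /o/ (a rounded vowel) → -ogo → *wahoboogo*.
Since the last vowel of *sa* is /a/ (an unrounded vowel), it takes -jer, giving *sajer*.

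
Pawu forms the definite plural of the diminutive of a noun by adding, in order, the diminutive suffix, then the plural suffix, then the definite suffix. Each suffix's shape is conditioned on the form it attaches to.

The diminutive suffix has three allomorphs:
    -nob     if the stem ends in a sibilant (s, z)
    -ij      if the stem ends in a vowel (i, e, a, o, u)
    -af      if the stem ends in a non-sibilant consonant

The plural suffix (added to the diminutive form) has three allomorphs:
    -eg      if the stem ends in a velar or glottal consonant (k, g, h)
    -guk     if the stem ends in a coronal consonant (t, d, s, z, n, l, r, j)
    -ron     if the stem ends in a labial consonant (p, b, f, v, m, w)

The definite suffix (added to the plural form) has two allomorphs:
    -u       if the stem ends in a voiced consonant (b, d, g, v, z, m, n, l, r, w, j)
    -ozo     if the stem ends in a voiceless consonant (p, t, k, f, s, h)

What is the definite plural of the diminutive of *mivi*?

*mivi*: final sound = /i/, a vowel → -ij → *miviij*.
The diminutive form *miviij* — final consonant /j/ (coronal) → -guk → *miviijguk*.
The final consonant of the plural form *miviijguk* is /k/, which is voiceless, so the definite suffix is -ozo, giving *miviijgukozo*.

miviijgukozo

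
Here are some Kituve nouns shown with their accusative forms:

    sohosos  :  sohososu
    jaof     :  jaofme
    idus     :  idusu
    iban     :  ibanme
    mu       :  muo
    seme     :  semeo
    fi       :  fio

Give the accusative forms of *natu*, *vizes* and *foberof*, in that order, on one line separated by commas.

The pattern is sibilance of the final sound: -u when the stem ends in a sibilant (*sohosos*, *idus*); -me when the stem ends in a non-sibilant consonant (*jaof*, *iban*); -o when the stem ends in a vowel (*mu*, *seme*, *fi*).
The final sound of *natu* is /u/, which is a vowel, so the suffix is -o, giving *natuo*.
*vizes*: final sound = /s/, a sibilant → -u → *vizesu*.
The final sound of *foberof* is /f/, which is a non-sibilant consonant, so the suffix is -me, giving *foberofme*.

natuo, vizesu, foberofme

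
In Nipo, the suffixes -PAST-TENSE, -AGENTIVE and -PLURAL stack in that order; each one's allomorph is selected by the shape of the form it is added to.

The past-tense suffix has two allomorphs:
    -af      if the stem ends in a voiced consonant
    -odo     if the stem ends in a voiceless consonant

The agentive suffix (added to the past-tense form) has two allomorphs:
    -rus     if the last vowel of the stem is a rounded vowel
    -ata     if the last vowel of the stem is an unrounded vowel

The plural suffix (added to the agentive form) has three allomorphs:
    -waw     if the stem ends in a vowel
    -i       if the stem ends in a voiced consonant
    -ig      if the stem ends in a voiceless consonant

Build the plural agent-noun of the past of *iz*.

izafatawaw

*iz* — final consonant /z/ (voiced) → -af → *izaf*.
The past-tense form *izaf* — last vowel /a/ (an unrounded vowel) → -ata → *izafata*.
The agentive form *izafata* — final sound /a/ (a vowel) → -waw → *izafatawaw*.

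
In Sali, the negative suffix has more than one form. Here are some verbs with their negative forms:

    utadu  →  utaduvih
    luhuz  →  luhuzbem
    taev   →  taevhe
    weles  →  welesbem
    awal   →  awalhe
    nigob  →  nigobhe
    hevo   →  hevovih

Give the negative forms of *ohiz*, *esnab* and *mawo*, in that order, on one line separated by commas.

ohizbem, esnabhe, mawovih

The suffix is conditioned by the final sound: -bem when the stem ends in a sibilant (*luhuz*, *weles*); -he when the stem ends in a non-sibilant consonant (*taev*, *awal*, *nigob*); -vih when the stem ends in a vowel (*utadu*, *hevo*).
The final sound of *ohiz* is /z/, which is a sibilant, so the suffix is -bem, giving *ohizbem*.
*esnab*: final sound = /b/, a non-sibilant consonant → -he → *esnabhe*.
*mawo* — final sound /o/ (a vowel) → -vih → *mawovih*.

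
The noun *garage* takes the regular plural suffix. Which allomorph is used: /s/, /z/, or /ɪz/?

/ɪz/

The stem *garage* ends in a sibilant (/s, z, ʃ, ʒ, tʃ, dʒ/).
The plural suffix surfaces as /ɪz/ after sibilants, /s/ after other voiceless consonants, and /z/ after other voiced sounds.
So the plural -s on *garage* is pronounced /ɪz/.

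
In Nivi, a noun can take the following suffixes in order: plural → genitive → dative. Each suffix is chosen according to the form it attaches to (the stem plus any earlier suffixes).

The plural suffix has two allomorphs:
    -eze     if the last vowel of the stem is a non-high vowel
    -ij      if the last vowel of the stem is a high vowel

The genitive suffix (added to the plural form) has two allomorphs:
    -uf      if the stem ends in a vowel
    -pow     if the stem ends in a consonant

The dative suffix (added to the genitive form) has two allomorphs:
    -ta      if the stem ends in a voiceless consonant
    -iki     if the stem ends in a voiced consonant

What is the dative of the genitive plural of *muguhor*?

muguhorezeufta

Since the last vowel of *muguhor* is /o/ (a non-high vowel), it takes -eze, giving *muguhoreze*.
The plural form *muguhoreze*: final sound = /e/, a vowel → -uf → *muguhorezeuf*.
Since the final consonant of the genitive form *muguhorezeuf* is /f/ (voiceless), it takes -ta, giving *muguhorezeufta*.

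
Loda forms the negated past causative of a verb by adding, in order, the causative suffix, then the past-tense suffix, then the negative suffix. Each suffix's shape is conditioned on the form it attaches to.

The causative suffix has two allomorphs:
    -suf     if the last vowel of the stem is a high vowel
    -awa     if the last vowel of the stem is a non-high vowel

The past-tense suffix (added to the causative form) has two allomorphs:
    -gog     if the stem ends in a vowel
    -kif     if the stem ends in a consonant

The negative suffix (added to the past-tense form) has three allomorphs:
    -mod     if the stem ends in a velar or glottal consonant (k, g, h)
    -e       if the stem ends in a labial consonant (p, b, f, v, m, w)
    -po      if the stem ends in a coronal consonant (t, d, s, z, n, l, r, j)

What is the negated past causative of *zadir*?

The last vowel of *zadir* is /i/, which is a high vowel, so the causative suffix is -suf, giving *zadirsuf*.
The causative form *zadirsuf* — final sound /f/ (a consonant) → -kif → *zadirsufkif*.
The final consonant of the past-tense form *zadirsufkif* is /f/, which is labial, so the negative suffix is -e, giving *zadirsufkife*.

zadirsufkife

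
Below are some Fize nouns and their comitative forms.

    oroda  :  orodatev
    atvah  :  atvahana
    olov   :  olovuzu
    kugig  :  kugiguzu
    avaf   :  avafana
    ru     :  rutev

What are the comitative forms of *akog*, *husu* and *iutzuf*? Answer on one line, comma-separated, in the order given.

The pattern is voicing of the final sound: -ana when the stem ends in a voiceless consonant (*atvah*, *avaf*); -uzu when the stem ends in a voiced consonant (*olov*, *kugig*); -tev when the stem ends in a vowel (*oroda*, *ru*).
The final sound of *akog* is /g/, which is a voiced consonant, so the suffix is -uzu, giving *akoguzu*.
The final sound of *husu* is /u/, which is a vowel, so the suffix is -tev, giving *husutev*.
*iutzuf* — final sound /f/ (a voiceless consonant) → -ana → *iutzufana*.

akoguzu, husutev, iutzufana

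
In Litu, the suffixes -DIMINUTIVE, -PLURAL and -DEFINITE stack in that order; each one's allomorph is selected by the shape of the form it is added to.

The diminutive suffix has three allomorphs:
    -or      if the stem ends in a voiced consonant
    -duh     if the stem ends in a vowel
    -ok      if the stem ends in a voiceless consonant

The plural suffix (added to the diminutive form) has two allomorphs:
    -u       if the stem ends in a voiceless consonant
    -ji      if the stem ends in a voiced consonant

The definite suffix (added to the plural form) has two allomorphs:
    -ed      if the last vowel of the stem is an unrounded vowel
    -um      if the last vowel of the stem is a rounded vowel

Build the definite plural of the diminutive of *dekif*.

*dekif*: final sound = /f/, a voiceless consonant → -ok → *dekifok*.
The diminutive form *dekifok*: final consonant = /k/, voiceless → -u → *dekifoku*.
The last vowel of the plural form *dekifoku* is /u/, which is a rounded vowel, so the definite suffix is -um, giving *dekifokuum*.

dekifokuum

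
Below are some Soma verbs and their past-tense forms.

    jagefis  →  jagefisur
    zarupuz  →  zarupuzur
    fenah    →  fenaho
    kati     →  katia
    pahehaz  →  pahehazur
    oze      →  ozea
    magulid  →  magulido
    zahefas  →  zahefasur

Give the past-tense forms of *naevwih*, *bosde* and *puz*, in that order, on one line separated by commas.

Looking at the final sound of each stem: -ur when the stem ends in a sibilant (*jagefis*, *zarupuz*, *pahehaz*, *zahefas*); -o when the stem ends in a non-sibilant consonant (*fenah*, *magulid*); -a when the stem ends in a vowel (*kati*, *oze*).
*naevwih* — final sound /h/ (a non-sibilant consonant) → -o → *naevwiho*.
*bosde*: final sound = /e/, a vowel → -a → *bosdea*.
The final sound of *puz* is /z/, which is a sibilant, so the suffix is -ur, giving *puzur*.

naevwiho, bosdea, puzur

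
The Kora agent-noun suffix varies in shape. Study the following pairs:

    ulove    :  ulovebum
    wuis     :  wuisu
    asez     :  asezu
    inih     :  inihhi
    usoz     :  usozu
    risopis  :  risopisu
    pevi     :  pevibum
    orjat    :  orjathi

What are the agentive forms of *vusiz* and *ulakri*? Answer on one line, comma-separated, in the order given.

vusizu, ulakribum

The suffix is conditioned by the final sound: -u when the stem ends in a sibilant (*wuis*, *asez*, *usoz*, *risopis*); -hi when the stem ends in a non-sibilant consonant (*inih*, *orjat*); -bum when the stem ends in a vowel (*ulove*, *pevi*).
The final sound of *vusiz* is /z/, which is a sibilant, so the suffix is -u, giving *vusizu*.
Since the final sound of *ulakri* is /i/ (a vowel), it takes -bum, giving *ulakribum*.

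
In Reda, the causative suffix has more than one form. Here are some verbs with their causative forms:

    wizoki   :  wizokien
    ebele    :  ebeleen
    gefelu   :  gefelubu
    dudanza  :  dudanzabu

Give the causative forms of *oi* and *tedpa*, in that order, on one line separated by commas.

oien, tedpabu

Looking at the last vowel of each stem: -en when the last vowel of the stem is a front vowel (*wizoki*, *ebele*); -bu when the last vowel of the stem is a back vowel (*gefelu*, *dudanza*).
*oi*: last vowel = /i/, a front vowel → -en → *oien*.
*tedpa*: last vowel = /a/, a back vowel → -bu → *tedpabu*.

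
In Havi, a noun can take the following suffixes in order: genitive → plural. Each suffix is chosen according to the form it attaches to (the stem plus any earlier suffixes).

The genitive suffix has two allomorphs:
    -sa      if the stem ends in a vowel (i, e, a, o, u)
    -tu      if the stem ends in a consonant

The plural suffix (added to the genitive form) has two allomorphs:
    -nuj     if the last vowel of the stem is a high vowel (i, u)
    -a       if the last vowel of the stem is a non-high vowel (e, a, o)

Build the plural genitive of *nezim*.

nezimtunuj

*nezim*: final sound = /m/, a consonant → -tu → *nezimtu*.
The genitive form *nezimtu*: last vowel = /u/, a high vowel → -nuj → *nezimtunuj*.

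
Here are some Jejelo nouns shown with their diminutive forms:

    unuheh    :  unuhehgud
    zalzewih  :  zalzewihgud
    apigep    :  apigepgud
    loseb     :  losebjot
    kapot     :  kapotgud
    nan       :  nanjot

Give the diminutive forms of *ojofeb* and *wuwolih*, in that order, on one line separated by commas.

The alternation tracks the final consonant of the stem — -gud when the stem ends in a voiceless consonant (*unuheh*, *zalzewih*, *apigep*, *kapot*); -jot when the stem ends in a voiced consonant (*loseb*, *nan*).
Since the final consonant of *ojofeb* is /b/ (voiced), it takes -jot, giving *ojofebjot*.
*wuwolih* — final consonant /h/ (voiceless) → -gud → *wuwolihgud*.

ojofebjot, wuwolihgud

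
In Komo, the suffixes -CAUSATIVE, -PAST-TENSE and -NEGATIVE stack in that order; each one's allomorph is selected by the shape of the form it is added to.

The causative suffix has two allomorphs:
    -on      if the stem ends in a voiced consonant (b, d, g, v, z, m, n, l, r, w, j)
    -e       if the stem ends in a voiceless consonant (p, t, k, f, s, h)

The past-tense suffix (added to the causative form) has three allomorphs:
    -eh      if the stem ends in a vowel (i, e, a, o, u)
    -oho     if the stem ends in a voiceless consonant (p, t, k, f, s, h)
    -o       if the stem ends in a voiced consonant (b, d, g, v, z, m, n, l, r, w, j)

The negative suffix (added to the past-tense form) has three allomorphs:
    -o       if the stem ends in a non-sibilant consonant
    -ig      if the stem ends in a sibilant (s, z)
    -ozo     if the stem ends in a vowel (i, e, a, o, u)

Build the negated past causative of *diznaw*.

*diznaw* — final consonant /w/ (voiced) → -on → *diznawon*.
The causative form *diznawon*: final sound = /n/, a voiced consonant → -o → *diznawono*.
The final sound of the past-tense form *diznawono* is /o/, which is a vowel, so the negative suffix is -ozo, giving *diznawonoozo*.

diznawonoozo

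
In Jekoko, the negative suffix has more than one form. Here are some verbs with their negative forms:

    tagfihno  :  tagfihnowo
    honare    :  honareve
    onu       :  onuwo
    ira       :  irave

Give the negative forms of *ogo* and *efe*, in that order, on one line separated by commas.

ogowo, efeve

The suffix is conditioned by the last vowel: -wo when the last vowel of the stem is a rounded vowel (*tagfihno*, *onu*); -ve when the last vowel of the stem is an unrounded vowel (*honare*, *ira*).
Since the last vowel of *ogo* is /o/ (a rounded vowel), it takes -wo, giving *ogowo*.
Since the last vowel of *efe* is /e/ (an unrounded vowel), it takes -ve, giving *efeve*.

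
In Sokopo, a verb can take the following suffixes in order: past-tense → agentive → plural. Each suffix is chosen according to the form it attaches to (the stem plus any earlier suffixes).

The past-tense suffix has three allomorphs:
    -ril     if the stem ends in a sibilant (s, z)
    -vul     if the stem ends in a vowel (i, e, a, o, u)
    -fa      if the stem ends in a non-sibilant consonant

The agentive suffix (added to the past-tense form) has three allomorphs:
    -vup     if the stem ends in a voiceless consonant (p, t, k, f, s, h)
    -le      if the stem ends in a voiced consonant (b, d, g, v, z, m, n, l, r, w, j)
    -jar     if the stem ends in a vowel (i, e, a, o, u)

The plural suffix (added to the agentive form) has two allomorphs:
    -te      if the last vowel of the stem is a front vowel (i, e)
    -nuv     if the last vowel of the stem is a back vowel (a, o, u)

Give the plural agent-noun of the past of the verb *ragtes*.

*ragtes* — final sound /s/ (a sibilant) → -ril → *ragtesril*.
The past-tense form *ragtesril*: final sound = /l/, a voiced consonant → -le → *ragtesrille*.
The agentive form *ragtesrille*: last vowel = /e/, a front vowel → -te → *ragtesrillete*.

ragtesrillete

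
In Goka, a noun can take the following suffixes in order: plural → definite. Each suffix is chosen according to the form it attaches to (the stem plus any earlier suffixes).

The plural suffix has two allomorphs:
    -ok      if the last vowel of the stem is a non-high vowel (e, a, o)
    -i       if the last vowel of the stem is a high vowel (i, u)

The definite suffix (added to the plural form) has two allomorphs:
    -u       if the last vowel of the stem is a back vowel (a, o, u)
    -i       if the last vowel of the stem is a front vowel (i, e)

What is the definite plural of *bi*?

biii

The last vowel of *bi* is /i/, which is a high vowel, so the plural suffix is -i, giving *bii*.
The last vowel of the plural form *bii* is /i/, which is a front vowel, so the definite suffix is -i, giving *biii*.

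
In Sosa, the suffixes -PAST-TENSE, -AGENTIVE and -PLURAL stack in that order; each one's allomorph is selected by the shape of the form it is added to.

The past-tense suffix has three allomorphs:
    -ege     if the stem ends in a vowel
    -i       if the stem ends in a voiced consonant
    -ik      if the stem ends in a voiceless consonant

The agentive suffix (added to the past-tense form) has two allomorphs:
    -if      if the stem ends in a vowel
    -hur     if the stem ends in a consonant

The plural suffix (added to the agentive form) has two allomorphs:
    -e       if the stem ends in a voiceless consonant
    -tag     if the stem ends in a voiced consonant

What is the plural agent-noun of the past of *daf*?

The final sound of *daf* is /f/, which is a voiceless consonant, so the past-tense suffix is -ik, giving *dafik*.
Since the final sound of the past-tense form *dafik* is /k/ (a consonant), it takes -hur, giving *dafikhur*.
Since the final consonant of the agentive form *dafikhur* is /r/ (voiced), it takes -tag, giving *dafikhurtag*.

dafikhurtag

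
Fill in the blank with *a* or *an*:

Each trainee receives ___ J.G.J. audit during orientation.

a

The indefinite article is chosen by the initial *sound* of the following word, not its spelling.
The initialism *J.G.J.* is read letter by letter; the first letter, J, is pronounced /dʒeɪ/, which begins with a consonant sound.
So the article is *a*: Each trainee receives a J.G.J. audit during orientation.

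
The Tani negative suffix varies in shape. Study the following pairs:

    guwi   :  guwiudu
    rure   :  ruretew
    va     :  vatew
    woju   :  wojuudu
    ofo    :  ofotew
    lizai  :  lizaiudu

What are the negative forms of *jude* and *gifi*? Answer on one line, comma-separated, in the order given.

judetew, gifiudu

Looking at the last vowel of each stem: -udu when the last vowel of the stem is a high vowel (*guwi*, *woju*, *lizai*); -tew when the last vowel of the stem is a non-high vowel (*rure*, *va*, *ofo*).
*jude* — last vowel /e/ (a non-high vowel) → -tew → *judetew*.
Since the last vowel of *gifi* is /i/ (a high vowel), it takes -udu, giving *gifiudu*.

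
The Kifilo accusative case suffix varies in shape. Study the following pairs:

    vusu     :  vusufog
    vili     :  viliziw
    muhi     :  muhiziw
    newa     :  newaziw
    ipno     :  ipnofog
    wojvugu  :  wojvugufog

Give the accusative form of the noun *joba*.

The pattern is rounding harmony: -fog when the last vowel of the stem is a rounded vowel (*vusu*, *ipno*, *wojvugu*); -ziw when the last vowel of the stem is an unrounded vowel (*vili*, *muhi*, *newa*).
Since the last vowel of *joba* is /a/ (an unrounded vowel), it takes -ziw, giving *jobaziw*.

jobaziw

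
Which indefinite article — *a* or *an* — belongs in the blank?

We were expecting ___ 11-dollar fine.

an

The indefinite article is chosen by the initial *sound* of the following word, not its spelling.
The number *11* is spoken "eleven", beginning with /ɪˈlɛvən/ — a vowel sound.
So the article is *an*: We were expecting an 11-dollar fine.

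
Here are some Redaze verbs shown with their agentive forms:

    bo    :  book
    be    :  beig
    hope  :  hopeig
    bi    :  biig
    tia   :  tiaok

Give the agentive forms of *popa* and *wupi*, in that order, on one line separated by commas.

popaok, wupiig

Looking at the last vowel of each stem: -ig when the last vowel of the stem is a front vowel (*be*, *hope*, *bi*); -ok when the last vowel of the stem is a back vowel (*bo*, *tia*).
The last vowel of *popa* is /a/, which is a back vowel, so the suffix is -ok, giving *popaok*.
*wupi*: last vowel = /i/, a front vowel → -ig → *wupiig*.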